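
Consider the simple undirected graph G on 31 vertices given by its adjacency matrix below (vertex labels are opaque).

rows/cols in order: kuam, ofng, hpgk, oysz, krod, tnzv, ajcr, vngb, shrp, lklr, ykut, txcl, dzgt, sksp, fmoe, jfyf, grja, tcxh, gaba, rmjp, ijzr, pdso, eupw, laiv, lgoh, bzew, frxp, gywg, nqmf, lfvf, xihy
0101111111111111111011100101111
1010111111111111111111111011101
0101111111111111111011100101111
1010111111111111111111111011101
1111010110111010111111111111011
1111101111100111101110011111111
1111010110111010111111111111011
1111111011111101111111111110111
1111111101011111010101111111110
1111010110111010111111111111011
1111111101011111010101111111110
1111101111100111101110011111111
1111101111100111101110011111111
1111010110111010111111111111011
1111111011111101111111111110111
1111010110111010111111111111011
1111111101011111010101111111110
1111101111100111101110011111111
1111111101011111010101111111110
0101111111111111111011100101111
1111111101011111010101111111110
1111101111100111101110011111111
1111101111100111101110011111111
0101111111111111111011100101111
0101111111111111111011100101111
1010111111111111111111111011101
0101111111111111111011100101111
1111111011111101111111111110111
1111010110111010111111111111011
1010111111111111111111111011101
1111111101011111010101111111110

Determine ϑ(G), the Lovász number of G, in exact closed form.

deg(nqmf) = 25; N(nqmf) = {kuam, ofng, hpgk, oysz, tnzv, vngb, shrp, ykut, txcl, dzgt, fmoe, grja, tcxh, gaba, rmjp, ijzr, pdso, eupw, laiv, lgoh, bzew, frxp, gywg, lfvf, xihy}.
Vertex sksp has 25 neighbors: kuam, ofng, hpgk, oysz, tnzv, vngb, shrp, ykut, txcl, dzgt, fmoe, grja, tcxh, gaba, rmjp, ijzr, pdso, eupw, laiv, lgoh, bzew, frxp, gywg, lfvf, xihy.
N(laiv) = {ofng, oysz, krod, tnzv, ajcr, vngb, shrp, lklr, ykut, txcl, dzgt, sksp, fmoe, jfyf, grja, tcxh, gaba, ijzr, pdso, eupw, bzew, gywg, nqmf, lfvf, xihy}, |N(laiv)| = 25.
deg(fmoe) = 28; N(fmoe) = {kuam, ofng, hpgk, oysz, krod, tnzv, ajcr, shrp, lklr, ykut, txcl, dzgt, sksp, jfyf, grja, tcxh, gaba, rmjp, ijzr, pdso, eupw, laiv, lgoh, bzew, frxp, nqmf, lfvf, xihy}.
K_{6,6,6,6,4,3} (perfect); ϑ(G) = α(G) = max{6,6,6,6,4,3} = 6.
= 6.000000000… (decimal).
Check 6 ≤ 6 ≤ 6: collapsed.

6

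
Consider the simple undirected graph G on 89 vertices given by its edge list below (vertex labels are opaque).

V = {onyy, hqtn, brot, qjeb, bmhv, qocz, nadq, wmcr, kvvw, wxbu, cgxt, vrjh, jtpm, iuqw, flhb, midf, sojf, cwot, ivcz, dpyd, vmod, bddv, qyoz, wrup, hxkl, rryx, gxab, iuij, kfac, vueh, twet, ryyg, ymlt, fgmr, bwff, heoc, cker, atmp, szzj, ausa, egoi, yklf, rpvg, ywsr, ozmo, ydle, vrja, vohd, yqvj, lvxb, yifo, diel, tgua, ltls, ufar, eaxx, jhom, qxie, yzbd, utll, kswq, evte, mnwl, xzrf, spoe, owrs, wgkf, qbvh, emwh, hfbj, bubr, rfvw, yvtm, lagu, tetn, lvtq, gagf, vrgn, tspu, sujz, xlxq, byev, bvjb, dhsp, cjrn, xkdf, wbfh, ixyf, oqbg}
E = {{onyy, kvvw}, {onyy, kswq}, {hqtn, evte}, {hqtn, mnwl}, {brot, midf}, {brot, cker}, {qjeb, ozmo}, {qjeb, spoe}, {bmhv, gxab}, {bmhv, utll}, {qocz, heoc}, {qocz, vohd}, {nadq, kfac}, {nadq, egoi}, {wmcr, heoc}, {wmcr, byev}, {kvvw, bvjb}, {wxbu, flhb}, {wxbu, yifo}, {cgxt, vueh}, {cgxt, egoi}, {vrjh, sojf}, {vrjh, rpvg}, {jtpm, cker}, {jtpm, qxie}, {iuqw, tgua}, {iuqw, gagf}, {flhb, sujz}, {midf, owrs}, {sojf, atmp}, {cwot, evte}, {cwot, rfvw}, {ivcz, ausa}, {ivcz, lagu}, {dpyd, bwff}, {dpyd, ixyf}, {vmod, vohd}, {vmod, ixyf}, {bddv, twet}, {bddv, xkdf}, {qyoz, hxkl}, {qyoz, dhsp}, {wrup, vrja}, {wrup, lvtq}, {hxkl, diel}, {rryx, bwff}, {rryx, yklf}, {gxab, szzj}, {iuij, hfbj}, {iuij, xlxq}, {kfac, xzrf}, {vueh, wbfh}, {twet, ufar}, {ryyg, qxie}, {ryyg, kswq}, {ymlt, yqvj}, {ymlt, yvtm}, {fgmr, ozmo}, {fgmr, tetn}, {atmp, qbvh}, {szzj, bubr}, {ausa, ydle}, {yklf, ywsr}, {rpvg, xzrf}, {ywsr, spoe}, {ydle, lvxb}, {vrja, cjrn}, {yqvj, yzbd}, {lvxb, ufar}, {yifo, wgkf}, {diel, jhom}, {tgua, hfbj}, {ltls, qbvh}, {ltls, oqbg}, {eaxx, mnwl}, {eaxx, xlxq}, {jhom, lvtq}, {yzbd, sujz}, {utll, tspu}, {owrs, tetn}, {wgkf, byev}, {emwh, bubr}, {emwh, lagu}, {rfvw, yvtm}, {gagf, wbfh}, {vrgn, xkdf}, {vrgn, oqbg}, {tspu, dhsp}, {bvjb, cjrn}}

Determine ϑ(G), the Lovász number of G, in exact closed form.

89*cos(pi/89)/(cos(pi/89) + 1)

deg(hqtn) = 2; N(hqtn) = {evte, mnwl}.
Vertex twet has 2 neighbors: bddv, ufar.
N(evte) = {hqtn, cwot}, |N(evte)| = 2.
Vertex wbfh has 2 neighbors: vueh, gagf.
Every vertex has degree 2 (N=89); this is C_{89}, the 89-cycle.
A has 45 distinct eigenvalues ≈ [2.0, 1.99502, 1.9801, 1.95531, 1.92078, 1.87669, 1.82324, 1.76071, 1.68941, 1.60969, 1.52196, 1.42664, 1.32421, 1.21519, 1.10011, 0.97955, 0.85411, 0.72442, 0.59112, 0.45487, 0.31635, 0.17626, 0.0353, -0.10585, -0.24646, -0.38585, -0.52332, -0.65818, -0.78976, -0.9174, -1.04048, -1.15837, -1.27049, -1.37628, -1.47522, -1.5668, -1.65058, -1.72614, -1.79309, -1.85112, -1.89992, -1.93926, -1.96893, -1.9888, -1.99875].
Lovász: ϑ = −89(-2*cos(pi/89))/(2+-(-1)*2*cos(pi/89)) = 89*cos(pi/89)/(cos(pi/89) + 1).
ϑ(G) ≈ 44.48613532.
Check 44 ≤ 89*cos(pi/89)/(cos(pi/89) + 1) ≤ 45: both strict.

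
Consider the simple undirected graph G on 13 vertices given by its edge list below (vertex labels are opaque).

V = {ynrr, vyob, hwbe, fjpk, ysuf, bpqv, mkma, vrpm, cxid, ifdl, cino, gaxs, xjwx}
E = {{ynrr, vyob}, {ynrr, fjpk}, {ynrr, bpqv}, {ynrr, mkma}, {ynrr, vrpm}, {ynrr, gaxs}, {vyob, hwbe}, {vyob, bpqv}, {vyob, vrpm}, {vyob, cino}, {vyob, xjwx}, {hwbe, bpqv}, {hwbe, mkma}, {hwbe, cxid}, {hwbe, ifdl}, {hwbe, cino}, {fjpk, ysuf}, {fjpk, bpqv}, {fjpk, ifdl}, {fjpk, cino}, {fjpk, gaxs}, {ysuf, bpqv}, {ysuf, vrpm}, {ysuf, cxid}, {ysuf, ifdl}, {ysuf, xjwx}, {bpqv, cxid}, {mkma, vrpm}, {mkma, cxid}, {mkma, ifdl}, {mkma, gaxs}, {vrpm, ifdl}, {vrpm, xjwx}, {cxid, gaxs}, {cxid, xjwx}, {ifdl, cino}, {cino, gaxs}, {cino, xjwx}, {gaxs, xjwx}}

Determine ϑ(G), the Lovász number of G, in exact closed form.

deg(mkma) = 6; N(mkma) = {ynrr, hwbe, vrpm, cxid, ifdl, gaxs}.
deg(hwbe) = 6; N(hwbe) = {vyob, bpqv, mkma, cxid, ifdl, cino}.
N(gaxs) = {ynrr, fjpk, mkma, cxid, cino, xjwx}, |N(gaxs)| = 6.
N(fjpk) = {ynrr, ysuf, bpqv, ifdl, cino, gaxs}, |N(fjpk)| = 6.
Every vertex has degree 6 (N=13); Paley(13): SR with (k,λ,μ)=(6,2,3).
Distinct eigenvalues (to 3 d.p.): [6.0, 1.303, -2.303].
−13·(-sqrt(13)/2 - 1/2) / ((6)−(-sqrt(13)/2 - 1/2)) = sqrt(13) = ϑ(G).
Numerically 3.6056.

sqrt(13)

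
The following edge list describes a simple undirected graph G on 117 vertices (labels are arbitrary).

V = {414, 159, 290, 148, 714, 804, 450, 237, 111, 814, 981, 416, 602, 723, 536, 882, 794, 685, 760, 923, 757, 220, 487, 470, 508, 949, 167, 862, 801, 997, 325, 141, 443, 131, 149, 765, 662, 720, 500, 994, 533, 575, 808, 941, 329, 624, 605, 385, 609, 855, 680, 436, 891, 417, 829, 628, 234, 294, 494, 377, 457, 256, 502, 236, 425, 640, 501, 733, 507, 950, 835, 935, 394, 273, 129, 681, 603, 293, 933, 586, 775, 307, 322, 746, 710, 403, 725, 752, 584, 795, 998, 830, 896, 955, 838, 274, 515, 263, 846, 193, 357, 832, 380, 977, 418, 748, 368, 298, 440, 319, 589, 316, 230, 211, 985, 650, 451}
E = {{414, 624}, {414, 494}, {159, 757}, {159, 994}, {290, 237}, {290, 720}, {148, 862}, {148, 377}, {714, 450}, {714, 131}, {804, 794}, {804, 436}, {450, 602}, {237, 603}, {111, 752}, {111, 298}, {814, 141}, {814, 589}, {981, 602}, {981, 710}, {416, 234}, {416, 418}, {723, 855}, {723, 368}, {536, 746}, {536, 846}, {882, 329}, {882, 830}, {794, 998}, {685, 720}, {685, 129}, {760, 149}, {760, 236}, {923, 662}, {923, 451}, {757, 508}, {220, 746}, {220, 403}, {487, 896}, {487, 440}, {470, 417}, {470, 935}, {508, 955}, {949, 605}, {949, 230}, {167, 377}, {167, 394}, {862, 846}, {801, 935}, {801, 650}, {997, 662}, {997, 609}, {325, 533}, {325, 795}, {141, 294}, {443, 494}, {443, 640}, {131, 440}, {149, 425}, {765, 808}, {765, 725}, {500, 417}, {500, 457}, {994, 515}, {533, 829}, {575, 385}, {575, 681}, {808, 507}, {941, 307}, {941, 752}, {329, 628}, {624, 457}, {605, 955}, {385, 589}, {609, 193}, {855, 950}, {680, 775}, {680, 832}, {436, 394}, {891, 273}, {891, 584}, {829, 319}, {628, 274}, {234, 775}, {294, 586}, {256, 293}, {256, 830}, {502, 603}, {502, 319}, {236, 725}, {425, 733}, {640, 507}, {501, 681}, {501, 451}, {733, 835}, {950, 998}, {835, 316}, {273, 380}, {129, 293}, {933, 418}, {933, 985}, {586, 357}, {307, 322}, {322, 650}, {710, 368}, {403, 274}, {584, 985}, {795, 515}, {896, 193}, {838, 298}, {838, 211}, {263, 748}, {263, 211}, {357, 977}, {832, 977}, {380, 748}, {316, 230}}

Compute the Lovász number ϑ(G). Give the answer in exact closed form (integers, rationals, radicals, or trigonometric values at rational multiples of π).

deg(325) = 2; N(325) = {533, 795}.
N(602) = {450, 981}, |N(602)| = 2.
deg(414) = 2; N(414) = {624, 494}.
N(804) = {794, 436}, |N(804)| = 2.
deg(v) = 2 for all v (|V|=117); this is C_{117}, the 117-cycle.
A has 59 distinct eigenvalues ≈ [2.0, 1.9971, 1.9885, 1.9741, 1.954, 1.9283, 1.8971, 1.8603, 1.8182, 1.7709, 1.7185, 1.6611, 1.5989, 1.5321, 1.4609, 1.3854, 1.306, 1.2228, 1.1361, 1.0461, 0.9531, 0.8574, 0.7592, 0.6587, 0.5564, 0.4525, 0.3473, 0.2411, 0.1342, 0.0269, -0.0805, -0.1877, -0.2943, -0.4001, -0.5047, -0.6078, -0.7092, -0.8086, -0.9056, -1.0, -1.0915, -1.1799, -1.2649, -1.3462, -1.4237, -1.497, -1.5661, -1.6306, -1.6904, -1.7453, -1.7952, -1.84, -1.8794, -1.9134, -1.9419, -1.9648, -1.982, -1.9935, -1.9993].
λ_max=2, λ_min=-2*cos(pi/117); ϑ = −117·λ_min/(λ_max−λ_min) = 117*cos(pi/117)/(cos(pi/117) + 1).
≈ 58.48945 (to 5 d.p.).
Sandwich: α(G)=58 ≤ ϑ(G)=117*cos(pi/117)/(cos(pi/117) + 1) ≤ χ(Ḡ)=59 (both strict).

117*cos(pi/117)/(cos(pi/117) + 1)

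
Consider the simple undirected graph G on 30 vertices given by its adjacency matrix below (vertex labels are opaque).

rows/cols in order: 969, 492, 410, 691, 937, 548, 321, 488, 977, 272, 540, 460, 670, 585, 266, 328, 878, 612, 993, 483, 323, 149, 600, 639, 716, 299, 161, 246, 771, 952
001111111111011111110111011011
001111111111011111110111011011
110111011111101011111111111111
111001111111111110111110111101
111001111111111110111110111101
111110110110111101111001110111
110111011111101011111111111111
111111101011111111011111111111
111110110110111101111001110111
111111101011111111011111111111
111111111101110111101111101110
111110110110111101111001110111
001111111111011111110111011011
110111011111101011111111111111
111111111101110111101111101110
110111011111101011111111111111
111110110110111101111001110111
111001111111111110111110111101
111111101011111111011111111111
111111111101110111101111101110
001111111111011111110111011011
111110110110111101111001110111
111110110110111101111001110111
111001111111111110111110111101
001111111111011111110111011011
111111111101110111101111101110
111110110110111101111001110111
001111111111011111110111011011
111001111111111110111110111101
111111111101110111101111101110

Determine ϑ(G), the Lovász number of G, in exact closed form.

deg(993) = 27; N(993) = {969, 492, 410, 691, 937, 548, 321, 977, 540, 460, 670, 585, 266, 328, 878, 612, 483, 323, 149, 600, 639, 716, 299, 161, 246, 771, 952}.
N(639) = {969, 492, 410, 548, 321, 488, 977, 272, 540, 460, 670, 585, 266, 328, 878, 993, 483, 323, 149, 600, 716, 299, 161, 246, 952}, |N(639)| = 25.
Vertex 585 has 26 neighbors: 969, 492, 691, 937, 548, 488, 977, 272, 540, 460, 670, 266, 878, 612, 993, 483, 323, 149, 600, 639, 716, 299, 161, 246, 771, 952.
deg(716) = 24; N(716) = {410, 691, 937, 548, 321, 488, 977, 272, 540, 460, 585, 266, 328, 878, 612, 993, 483, 149, 600, 639, 299, 161, 771, 952}.
G = K_{7,6,5,5,4,3}: α = 7 = χ(Ḡ), so ϑ = 7.
= 7.00000000… (decimal).
Check 7 ≤ 7 ≤ 7: collapsed.

7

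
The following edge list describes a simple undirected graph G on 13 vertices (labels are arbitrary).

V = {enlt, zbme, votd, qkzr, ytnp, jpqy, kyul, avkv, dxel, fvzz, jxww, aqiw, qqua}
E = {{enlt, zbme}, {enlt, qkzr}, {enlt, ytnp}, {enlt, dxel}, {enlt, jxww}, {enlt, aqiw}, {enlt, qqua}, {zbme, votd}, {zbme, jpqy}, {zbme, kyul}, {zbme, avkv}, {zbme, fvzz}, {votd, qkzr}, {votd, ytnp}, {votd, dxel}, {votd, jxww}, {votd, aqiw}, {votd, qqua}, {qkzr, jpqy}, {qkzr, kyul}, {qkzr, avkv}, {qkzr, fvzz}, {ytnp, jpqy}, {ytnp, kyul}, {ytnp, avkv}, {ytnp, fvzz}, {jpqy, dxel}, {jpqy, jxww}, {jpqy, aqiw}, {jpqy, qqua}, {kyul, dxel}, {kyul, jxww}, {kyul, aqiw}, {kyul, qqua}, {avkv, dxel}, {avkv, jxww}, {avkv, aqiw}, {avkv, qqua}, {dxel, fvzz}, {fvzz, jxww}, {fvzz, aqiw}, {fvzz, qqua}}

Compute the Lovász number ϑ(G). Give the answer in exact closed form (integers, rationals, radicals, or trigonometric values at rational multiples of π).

Vertex jxww has 6 neighbors: enlt, votd, jpqy, kyul, avkv, fvzz.
N(enlt) = {zbme, qkzr, ytnp, dxel, jxww, aqiw, qqua}, |N(enlt)| = 7.
N(zbme) = {enlt, votd, jpqy, kyul, avkv, fvzz}, |N(zbme)| = 6.
deg(fvzz) = 7; N(fvzz) = {zbme, qkzr, ytnp, dxel, jxww, aqiw, qqua}.
2 parts of sizes [7, 6]; α(G) = 7 = ϑ (perfect).
= 7.0000000… (decimal).
7 ≤ 7 ≤ 7: collapsed.

7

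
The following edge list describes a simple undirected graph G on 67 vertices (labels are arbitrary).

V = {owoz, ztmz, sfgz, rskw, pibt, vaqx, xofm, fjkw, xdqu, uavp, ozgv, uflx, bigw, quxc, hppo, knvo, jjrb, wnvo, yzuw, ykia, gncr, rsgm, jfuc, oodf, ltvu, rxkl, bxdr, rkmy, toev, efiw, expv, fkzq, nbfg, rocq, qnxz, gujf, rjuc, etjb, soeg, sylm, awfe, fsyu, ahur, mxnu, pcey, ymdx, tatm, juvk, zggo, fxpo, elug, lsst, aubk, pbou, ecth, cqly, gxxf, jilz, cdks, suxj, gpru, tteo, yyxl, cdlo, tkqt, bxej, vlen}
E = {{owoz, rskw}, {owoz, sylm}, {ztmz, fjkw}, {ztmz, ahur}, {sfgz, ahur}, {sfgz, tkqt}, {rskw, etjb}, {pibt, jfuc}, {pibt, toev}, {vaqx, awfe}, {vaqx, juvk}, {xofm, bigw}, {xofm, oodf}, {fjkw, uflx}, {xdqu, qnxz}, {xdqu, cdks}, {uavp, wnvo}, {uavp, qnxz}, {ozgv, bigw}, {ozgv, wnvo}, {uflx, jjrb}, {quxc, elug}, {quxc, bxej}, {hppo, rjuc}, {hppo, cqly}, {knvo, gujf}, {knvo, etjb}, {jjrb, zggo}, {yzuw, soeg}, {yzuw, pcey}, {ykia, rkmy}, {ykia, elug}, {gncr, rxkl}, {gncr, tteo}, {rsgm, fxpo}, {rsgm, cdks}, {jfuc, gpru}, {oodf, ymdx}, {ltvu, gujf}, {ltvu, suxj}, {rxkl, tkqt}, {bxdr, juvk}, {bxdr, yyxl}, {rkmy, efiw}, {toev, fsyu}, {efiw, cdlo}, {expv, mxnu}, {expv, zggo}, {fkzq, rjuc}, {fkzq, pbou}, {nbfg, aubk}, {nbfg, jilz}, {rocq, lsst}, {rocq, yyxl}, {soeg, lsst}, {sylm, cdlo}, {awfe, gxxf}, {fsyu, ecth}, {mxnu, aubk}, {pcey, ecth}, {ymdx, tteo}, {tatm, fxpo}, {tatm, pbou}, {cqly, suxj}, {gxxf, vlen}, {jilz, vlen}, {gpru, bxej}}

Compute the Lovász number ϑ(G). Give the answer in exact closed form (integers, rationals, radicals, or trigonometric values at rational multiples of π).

N(fjkw) = {ztmz, uflx}, |N(fjkw)| = 2.
Vertex ahur has 2 neighbors: ztmz, sfgz.
N(gxxf) = {awfe, vlen}, |N(gxxf)| = 2.
Vertex gncr has 2 neighbors: rxkl, tteo.
G on 67 vertices is 2-regular; connected 2-regular on 67 ⇒ C_{67}.
A has 34 distinct eigenvalues ≈ [2.0, 1.991, 1.965, 1.921, 1.861, 1.784, 1.692, 1.584, 1.463, 1.329, 1.183, 1.027, 0.862, 0.689, 0.51, 0.327, 0.141, -0.047, -0.234, -0.419, -0.6, -0.776, -0.945, -1.106, -1.257, -1.398, -1.525, -1.64, -1.74, -1.825, -1.893, -1.945, -1.98, -1.998].
−67·(-2*cos(pi/67)) / ((2)−(-2*cos(pi/67))) = 67*cos(pi/67)/(cos(pi/67) + 1) = ϑ(G).
≈ 33.4815798 (to 7 d.p.).
Lovász sandwich 33 ≤ 67*cos(pi/67)/(cos(pi/67) + 1) ≤ 34: both strict.

67*cos(pi/67)/(cos(pi/67) + 1)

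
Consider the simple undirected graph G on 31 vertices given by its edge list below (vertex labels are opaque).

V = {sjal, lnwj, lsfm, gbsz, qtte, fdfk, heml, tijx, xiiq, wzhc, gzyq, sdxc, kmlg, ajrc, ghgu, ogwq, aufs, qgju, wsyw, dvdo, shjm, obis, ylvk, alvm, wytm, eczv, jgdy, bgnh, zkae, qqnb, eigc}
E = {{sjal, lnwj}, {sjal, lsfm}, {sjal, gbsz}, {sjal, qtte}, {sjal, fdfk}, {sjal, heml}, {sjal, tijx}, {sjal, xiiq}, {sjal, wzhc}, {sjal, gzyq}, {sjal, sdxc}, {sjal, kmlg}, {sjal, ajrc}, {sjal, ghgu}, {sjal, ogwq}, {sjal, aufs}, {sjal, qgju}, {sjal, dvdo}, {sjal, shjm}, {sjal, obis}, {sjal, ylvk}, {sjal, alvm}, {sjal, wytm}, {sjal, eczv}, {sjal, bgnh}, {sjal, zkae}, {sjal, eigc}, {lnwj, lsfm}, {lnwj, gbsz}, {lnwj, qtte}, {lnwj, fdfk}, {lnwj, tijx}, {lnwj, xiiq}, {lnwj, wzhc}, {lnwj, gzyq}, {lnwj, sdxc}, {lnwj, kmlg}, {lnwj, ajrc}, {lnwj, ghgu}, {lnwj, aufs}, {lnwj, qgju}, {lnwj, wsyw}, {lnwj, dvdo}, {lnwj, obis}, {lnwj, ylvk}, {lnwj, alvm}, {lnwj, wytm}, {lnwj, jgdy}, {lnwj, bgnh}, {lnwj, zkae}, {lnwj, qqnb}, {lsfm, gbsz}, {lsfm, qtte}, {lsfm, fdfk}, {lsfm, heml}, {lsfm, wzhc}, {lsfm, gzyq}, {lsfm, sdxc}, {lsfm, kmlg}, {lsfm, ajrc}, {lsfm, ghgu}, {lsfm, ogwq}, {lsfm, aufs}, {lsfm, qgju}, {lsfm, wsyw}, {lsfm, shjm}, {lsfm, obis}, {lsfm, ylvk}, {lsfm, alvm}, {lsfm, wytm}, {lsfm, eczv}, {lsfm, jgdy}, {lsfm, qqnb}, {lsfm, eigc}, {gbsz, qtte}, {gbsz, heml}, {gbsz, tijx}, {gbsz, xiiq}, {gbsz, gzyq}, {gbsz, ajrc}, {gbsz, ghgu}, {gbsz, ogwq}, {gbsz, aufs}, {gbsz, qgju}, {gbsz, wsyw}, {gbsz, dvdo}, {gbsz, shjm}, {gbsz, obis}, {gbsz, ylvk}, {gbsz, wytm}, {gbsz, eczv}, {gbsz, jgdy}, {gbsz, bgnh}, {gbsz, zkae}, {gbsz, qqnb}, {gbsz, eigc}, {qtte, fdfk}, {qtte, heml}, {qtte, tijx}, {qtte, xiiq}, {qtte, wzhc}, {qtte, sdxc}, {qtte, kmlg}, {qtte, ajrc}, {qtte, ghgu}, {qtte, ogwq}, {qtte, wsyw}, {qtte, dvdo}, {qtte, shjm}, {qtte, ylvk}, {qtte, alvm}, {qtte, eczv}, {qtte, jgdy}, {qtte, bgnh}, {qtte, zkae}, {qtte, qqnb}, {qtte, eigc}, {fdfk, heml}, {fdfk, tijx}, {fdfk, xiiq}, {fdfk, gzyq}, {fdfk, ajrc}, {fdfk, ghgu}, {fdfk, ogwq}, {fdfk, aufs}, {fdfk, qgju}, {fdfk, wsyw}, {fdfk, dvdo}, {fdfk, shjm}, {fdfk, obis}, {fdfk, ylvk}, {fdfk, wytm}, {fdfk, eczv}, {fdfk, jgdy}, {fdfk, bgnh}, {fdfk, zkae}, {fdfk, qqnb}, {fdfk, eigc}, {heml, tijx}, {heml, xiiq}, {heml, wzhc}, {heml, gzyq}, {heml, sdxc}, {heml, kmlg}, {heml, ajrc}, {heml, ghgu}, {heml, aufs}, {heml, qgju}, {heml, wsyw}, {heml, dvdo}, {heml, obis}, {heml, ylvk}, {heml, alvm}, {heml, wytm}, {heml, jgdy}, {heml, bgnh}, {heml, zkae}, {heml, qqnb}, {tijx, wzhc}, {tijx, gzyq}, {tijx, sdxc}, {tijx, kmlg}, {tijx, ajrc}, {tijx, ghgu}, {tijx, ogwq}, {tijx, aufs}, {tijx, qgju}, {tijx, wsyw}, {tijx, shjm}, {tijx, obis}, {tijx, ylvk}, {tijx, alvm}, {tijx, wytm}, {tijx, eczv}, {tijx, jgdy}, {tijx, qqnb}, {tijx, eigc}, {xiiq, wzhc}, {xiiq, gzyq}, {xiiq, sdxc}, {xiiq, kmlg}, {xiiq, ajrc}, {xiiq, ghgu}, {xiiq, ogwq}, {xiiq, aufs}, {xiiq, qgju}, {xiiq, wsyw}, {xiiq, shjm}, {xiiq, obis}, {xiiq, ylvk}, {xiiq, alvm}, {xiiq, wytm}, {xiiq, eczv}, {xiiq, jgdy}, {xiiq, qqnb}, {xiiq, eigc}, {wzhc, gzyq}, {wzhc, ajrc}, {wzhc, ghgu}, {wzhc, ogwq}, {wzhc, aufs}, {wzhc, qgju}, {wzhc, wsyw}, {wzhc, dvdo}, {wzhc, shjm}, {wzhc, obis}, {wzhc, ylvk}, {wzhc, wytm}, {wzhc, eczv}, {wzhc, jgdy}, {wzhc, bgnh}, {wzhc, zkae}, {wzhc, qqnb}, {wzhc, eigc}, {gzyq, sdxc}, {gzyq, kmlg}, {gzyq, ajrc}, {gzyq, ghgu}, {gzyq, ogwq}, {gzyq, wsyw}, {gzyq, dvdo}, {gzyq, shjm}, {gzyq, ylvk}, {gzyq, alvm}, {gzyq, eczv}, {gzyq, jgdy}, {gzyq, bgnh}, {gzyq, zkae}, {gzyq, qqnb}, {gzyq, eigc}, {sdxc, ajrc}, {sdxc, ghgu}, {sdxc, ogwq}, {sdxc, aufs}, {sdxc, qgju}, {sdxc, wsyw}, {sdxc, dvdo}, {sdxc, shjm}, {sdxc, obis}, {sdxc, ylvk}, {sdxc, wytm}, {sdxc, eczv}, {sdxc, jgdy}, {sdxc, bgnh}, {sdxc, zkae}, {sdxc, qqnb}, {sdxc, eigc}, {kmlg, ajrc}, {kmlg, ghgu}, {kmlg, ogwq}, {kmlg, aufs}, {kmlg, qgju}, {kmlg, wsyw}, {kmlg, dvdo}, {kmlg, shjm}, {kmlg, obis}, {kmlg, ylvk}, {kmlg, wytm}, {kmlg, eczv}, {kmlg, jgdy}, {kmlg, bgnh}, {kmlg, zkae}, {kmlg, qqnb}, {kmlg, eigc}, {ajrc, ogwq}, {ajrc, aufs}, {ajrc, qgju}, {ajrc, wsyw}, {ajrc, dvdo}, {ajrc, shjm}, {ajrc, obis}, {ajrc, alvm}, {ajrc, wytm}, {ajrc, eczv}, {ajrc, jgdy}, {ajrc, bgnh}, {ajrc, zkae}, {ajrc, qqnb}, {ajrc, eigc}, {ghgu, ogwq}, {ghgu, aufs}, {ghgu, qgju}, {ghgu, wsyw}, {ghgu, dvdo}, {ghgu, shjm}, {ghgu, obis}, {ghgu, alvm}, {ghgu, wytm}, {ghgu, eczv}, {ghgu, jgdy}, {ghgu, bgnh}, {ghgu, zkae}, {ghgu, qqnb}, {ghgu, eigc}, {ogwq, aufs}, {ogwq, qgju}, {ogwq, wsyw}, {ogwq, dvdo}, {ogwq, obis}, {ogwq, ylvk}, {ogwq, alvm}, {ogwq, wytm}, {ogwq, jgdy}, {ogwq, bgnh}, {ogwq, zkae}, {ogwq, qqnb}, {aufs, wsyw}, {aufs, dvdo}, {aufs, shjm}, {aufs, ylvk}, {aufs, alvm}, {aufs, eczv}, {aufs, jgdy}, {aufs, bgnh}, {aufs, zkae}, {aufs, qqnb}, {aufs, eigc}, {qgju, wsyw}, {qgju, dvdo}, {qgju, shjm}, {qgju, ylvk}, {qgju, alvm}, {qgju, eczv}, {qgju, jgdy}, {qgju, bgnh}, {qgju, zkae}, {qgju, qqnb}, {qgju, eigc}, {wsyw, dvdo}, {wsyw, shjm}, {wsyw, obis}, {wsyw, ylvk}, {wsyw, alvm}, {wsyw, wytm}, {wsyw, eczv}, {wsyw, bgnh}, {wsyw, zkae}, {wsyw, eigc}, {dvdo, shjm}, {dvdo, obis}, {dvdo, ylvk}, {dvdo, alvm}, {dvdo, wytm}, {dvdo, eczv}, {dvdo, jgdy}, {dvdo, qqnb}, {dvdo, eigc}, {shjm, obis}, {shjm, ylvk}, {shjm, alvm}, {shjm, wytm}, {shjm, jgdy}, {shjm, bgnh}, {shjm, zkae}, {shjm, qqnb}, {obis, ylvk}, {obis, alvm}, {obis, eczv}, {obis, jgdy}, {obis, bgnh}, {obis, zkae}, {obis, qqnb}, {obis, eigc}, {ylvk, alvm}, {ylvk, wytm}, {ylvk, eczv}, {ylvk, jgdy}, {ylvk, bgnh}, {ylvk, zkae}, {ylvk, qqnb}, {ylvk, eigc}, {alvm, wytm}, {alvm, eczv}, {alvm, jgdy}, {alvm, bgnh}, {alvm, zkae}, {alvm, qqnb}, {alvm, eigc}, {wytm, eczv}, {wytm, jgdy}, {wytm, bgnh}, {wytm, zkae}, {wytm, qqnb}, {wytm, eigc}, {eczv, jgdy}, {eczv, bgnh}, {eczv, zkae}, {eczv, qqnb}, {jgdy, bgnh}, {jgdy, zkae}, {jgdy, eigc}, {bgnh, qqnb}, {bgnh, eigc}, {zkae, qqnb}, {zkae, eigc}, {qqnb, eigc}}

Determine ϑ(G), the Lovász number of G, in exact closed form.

6

N(lnwj) = {sjal, lsfm, gbsz, qtte, fdfk, tijx, xiiq, wzhc, gzyq, sdxc, kmlg, ajrc, ghgu, aufs, qgju, wsyw, dvdo, obis, ylvk, alvm, wytm, jgdy, bgnh, zkae, qqnb}, |N(lnwj)| = 25.
Vertex eczv has 25 neighbors: sjal, lsfm, gbsz, qtte, fdfk, tijx, xiiq, wzhc, gzyq, sdxc, kmlg, ajrc, ghgu, aufs, qgju, wsyw, dvdo, obis, ylvk, alvm, wytm, jgdy, bgnh, zkae, qqnb.
Vertex gzyq has 25 neighbors: sjal, lnwj, lsfm, gbsz, fdfk, heml, tijx, xiiq, wzhc, sdxc, kmlg, ajrc, ghgu, ogwq, wsyw, dvdo, shjm, ylvk, alvm, eczv, jgdy, bgnh, zkae, qqnb, eigc.
N(heml) = {sjal, lsfm, gbsz, qtte, fdfk, tijx, xiiq, wzhc, gzyq, sdxc, kmlg, ajrc, ghgu, aufs, qgju, wsyw, dvdo, obis, ylvk, alvm, wytm, jgdy, bgnh, zkae, qqnb}, |N(heml)| = 25.
Complete multipartite on [6, 6, 6, 6, 4, 3]: sandwich collapses at ϑ=6.
≈ 6.000000000 (to 9 d.p.).
Check 6 ≤ 6 ≤ 6: collapsed.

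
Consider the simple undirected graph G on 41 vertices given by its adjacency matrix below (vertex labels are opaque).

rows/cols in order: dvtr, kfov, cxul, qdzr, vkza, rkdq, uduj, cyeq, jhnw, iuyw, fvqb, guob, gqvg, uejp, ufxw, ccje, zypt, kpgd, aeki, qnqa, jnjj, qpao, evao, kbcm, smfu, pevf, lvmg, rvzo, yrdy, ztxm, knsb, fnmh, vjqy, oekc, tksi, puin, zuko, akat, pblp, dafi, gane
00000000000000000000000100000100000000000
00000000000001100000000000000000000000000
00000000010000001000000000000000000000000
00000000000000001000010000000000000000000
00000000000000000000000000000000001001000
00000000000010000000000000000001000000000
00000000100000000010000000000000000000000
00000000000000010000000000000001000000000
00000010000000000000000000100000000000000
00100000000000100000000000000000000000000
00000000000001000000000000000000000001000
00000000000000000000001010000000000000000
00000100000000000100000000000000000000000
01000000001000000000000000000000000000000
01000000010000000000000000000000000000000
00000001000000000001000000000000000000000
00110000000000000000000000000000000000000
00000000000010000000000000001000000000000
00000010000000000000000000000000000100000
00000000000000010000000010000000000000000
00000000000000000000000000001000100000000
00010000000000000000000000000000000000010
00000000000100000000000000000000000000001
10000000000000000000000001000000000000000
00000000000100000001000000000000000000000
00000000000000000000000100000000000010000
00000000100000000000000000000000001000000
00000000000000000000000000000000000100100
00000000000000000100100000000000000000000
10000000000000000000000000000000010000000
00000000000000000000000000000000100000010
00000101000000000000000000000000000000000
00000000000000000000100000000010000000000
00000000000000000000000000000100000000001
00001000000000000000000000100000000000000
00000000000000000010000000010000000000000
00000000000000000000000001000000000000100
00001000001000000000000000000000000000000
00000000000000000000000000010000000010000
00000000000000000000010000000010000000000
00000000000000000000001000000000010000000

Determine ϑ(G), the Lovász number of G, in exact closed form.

N(oekc) = {ztxm, gane}, |N(oekc)| = 2.
N(qnqa) = {ccje, smfu}, |N(qnqa)| = 2.
deg(tksi) = 2; N(tksi) = {vkza, lvmg}.
N(zypt) = {cxul, qdzr}, |N(zypt)| = 2.
Every vertex has degree 2 (N=41); this is C_{41}, the 41-cycle.
A has 21 distinct eigenvalues ≈ [2.0, 1.97656, 1.90679, 1.79233, 1.63586, 1.44104, 1.21245, 0.95544, 0.67603, 0.38078, 0.07661, -0.22937, -0.52996, -0.81814, -1.08714, -1.33065, -1.54298, -1.71914, -1.855, -1.94739, -1.99413].
Lovász (edge-transitive): ϑ = −41·(-2*cos(pi/41))/((2)−(-2*cos(pi/41))) = 41*cos(pi/41)/(cos(pi/41) + 1).
≈ 20.469880 (to 6 d.p.).
20 ≤ 41*cos(pi/41)/(cos(pi/41) + 1) ≤ 21: both strict.

41*cos(pi/41)/(cos(pi/41) + 1)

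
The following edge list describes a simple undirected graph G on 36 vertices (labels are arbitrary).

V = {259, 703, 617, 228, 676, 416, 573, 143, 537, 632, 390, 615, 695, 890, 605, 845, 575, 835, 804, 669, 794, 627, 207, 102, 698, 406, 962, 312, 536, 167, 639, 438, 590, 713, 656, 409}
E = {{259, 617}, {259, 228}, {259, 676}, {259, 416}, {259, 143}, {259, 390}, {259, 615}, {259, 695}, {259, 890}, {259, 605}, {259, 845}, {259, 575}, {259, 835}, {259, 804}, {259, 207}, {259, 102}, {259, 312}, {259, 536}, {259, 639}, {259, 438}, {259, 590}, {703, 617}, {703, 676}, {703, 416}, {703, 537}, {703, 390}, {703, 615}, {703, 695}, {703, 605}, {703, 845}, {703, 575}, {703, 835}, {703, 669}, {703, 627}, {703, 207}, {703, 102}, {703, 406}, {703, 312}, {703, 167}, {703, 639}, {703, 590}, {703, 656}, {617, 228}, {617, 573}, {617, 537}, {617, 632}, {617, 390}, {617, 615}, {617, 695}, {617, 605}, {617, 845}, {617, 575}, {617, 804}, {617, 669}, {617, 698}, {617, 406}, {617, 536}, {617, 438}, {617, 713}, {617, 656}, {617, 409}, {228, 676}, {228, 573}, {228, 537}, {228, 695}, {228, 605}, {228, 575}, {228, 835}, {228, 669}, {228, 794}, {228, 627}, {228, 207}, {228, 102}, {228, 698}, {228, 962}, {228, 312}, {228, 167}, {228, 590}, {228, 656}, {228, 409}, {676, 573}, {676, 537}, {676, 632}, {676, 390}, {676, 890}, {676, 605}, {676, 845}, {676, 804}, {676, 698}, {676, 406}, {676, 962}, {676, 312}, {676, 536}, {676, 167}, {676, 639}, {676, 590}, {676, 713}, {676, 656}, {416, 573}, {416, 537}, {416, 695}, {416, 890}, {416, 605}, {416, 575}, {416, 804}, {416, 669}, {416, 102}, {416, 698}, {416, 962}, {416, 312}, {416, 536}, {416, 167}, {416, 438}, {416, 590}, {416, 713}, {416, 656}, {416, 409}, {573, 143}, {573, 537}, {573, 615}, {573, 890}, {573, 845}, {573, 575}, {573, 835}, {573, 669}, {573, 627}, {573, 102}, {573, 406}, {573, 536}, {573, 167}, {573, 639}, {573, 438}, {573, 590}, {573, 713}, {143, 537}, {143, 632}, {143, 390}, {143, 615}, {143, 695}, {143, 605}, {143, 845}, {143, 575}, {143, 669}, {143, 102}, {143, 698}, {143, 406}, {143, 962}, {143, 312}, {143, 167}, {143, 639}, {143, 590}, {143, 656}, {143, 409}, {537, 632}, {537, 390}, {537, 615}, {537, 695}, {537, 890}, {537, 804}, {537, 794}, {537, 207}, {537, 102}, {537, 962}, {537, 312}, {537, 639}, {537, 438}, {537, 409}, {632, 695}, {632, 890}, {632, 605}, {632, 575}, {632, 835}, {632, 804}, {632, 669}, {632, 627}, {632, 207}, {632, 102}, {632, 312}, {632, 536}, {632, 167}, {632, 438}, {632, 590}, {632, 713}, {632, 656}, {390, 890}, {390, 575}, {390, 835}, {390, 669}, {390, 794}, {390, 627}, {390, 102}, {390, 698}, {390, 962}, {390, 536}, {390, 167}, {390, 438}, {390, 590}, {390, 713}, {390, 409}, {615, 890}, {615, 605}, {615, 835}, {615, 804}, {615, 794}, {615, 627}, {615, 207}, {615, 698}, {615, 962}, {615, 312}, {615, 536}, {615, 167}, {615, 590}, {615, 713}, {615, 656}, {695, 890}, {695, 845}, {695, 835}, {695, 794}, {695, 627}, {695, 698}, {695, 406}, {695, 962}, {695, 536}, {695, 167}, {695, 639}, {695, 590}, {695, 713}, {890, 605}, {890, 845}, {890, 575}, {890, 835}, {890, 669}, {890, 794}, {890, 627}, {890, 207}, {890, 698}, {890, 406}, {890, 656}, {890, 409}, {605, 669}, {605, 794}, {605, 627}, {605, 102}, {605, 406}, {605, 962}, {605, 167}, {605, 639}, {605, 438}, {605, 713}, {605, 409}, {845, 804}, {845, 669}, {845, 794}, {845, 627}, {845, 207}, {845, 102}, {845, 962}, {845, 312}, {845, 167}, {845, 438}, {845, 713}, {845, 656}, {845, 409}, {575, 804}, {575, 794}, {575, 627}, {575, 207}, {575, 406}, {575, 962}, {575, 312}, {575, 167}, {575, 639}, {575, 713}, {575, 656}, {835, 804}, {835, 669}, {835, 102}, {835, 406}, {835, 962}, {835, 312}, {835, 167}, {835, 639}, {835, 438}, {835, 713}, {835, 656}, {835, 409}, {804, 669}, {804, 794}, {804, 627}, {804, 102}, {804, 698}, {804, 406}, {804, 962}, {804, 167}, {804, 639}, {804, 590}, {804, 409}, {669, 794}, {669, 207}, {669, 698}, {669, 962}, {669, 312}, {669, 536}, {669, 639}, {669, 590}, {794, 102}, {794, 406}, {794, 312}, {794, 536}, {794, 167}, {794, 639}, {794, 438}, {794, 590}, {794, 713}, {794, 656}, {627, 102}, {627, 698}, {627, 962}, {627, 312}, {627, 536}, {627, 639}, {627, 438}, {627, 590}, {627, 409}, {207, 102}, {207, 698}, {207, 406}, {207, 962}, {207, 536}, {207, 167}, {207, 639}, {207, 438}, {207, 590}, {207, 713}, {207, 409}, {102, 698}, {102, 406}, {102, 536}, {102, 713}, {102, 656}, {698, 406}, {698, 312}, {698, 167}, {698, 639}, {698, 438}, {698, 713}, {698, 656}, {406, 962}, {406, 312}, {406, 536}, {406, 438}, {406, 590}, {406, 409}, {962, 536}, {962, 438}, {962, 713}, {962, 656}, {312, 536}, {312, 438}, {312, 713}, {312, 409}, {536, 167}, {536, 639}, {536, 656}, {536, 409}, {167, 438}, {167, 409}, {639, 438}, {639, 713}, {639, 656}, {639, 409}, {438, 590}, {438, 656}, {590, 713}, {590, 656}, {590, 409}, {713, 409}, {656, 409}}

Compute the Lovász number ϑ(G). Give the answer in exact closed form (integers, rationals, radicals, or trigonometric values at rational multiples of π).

deg(656) = 21; N(656) = {703, 617, 228, 676, 416, 143, 632, 615, 890, 845, 575, 835, 794, 102, 698, 962, 536, 639, 438, 590, 409}.
N(259) = {617, 228, 676, 416, 143, 390, 615, 695, 890, 605, 845, 575, 835, 804, 207, 102, 312, 536, 639, 438, 590}, |N(259)| = 21.
Vertex 890 has 21 neighbors: 259, 676, 416, 573, 537, 632, 390, 615, 695, 605, 845, 575, 835, 669, 794, 627, 207, 698, 406, 656, 409.
deg(698) = 21; N(698) = {617, 228, 676, 416, 143, 390, 615, 695, 890, 804, 669, 627, 207, 102, 406, 312, 167, 639, 438, 713, 656}.
21-regular, N=36; Kneser-type, 2-subsets of [9].
spec(A) ≈ [21.0, 1.0, -6.0] (distinct, 3 d.p.).
−36·(-6) / ((21)−(-6)) = 8 = ϑ(G).
≈ 8.0000 (to 4 d.p.).

8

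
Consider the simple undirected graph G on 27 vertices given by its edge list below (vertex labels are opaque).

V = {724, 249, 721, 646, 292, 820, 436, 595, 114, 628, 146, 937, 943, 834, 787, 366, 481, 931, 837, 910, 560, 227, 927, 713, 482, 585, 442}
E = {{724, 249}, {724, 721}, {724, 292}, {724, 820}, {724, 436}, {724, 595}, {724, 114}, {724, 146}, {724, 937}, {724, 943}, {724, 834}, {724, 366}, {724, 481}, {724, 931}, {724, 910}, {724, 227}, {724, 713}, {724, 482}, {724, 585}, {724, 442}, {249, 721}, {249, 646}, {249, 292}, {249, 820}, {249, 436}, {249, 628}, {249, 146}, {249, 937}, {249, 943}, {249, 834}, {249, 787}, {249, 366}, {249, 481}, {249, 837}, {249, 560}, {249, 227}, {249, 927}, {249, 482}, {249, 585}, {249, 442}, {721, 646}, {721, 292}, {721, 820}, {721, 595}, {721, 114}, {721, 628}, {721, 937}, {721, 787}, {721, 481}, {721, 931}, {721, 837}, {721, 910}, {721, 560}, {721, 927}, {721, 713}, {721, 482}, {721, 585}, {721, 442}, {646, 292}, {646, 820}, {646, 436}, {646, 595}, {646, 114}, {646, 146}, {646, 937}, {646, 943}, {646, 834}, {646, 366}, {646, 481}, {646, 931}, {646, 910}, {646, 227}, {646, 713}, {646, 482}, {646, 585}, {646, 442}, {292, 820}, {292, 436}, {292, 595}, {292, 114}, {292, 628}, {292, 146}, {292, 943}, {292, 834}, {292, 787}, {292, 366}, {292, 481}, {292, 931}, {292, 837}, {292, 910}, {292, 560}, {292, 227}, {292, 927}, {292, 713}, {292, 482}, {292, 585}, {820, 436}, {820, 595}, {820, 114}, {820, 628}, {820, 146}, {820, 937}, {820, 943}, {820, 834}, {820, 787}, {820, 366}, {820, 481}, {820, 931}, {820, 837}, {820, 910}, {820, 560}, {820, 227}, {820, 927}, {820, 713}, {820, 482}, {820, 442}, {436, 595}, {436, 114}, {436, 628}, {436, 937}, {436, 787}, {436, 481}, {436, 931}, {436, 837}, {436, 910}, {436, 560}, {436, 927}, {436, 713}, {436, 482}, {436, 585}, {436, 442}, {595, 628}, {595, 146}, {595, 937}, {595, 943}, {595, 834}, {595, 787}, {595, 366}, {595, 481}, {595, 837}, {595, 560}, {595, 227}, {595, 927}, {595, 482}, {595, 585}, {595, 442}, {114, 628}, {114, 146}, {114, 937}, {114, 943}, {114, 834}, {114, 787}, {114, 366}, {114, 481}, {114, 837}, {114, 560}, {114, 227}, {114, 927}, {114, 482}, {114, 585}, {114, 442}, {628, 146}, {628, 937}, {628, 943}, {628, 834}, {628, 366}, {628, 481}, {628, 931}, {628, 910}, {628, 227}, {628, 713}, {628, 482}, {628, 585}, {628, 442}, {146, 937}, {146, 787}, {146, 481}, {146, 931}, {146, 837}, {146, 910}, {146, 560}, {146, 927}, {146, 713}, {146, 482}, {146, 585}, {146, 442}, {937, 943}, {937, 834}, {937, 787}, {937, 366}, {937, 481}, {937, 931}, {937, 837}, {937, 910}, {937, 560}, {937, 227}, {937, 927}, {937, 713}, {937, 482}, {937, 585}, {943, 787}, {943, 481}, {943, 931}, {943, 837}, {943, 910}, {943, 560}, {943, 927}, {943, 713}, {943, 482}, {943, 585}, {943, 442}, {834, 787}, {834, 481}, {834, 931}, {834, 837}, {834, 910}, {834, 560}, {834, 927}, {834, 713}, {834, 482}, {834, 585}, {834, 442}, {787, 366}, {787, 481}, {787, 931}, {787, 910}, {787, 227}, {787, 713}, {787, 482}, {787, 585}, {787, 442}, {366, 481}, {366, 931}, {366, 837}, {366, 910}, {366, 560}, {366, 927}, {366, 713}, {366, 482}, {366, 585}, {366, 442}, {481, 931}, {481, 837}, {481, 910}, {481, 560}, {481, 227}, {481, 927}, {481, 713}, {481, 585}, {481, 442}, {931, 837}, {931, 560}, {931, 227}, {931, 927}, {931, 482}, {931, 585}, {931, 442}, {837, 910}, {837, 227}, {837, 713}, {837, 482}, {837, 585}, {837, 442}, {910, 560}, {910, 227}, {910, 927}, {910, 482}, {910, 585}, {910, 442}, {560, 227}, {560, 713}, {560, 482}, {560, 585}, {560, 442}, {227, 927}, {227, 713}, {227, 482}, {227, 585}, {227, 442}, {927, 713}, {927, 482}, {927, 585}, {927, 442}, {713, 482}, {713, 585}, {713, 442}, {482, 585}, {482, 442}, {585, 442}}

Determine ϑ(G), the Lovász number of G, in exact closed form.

N(910) = {724, 721, 646, 292, 820, 436, 628, 146, 937, 943, 834, 787, 366, 481, 837, 560, 227, 927, 482, 585, 442}, |N(910)| = 21.
N(787) = {249, 721, 292, 820, 436, 595, 114, 146, 937, 943, 834, 366, 481, 931, 910, 227, 713, 482, 585, 442}, |N(787)| = 20.
deg(931) = 21; N(931) = {724, 721, 646, 292, 820, 436, 628, 146, 937, 943, 834, 787, 366, 481, 837, 560, 227, 927, 482, 585, 442}.
deg(646) = 20; N(646) = {249, 721, 292, 820, 436, 595, 114, 146, 937, 943, 834, 366, 481, 931, 910, 227, 713, 482, 585, 442}.
G = K_{7,7,6,3,2,2}: α = 7 = χ(Ḡ), so ϑ = 7.
ϑ(G) ≈ 7.00000.
Check 7 ≤ 7 ≤ 7: collapsed.

7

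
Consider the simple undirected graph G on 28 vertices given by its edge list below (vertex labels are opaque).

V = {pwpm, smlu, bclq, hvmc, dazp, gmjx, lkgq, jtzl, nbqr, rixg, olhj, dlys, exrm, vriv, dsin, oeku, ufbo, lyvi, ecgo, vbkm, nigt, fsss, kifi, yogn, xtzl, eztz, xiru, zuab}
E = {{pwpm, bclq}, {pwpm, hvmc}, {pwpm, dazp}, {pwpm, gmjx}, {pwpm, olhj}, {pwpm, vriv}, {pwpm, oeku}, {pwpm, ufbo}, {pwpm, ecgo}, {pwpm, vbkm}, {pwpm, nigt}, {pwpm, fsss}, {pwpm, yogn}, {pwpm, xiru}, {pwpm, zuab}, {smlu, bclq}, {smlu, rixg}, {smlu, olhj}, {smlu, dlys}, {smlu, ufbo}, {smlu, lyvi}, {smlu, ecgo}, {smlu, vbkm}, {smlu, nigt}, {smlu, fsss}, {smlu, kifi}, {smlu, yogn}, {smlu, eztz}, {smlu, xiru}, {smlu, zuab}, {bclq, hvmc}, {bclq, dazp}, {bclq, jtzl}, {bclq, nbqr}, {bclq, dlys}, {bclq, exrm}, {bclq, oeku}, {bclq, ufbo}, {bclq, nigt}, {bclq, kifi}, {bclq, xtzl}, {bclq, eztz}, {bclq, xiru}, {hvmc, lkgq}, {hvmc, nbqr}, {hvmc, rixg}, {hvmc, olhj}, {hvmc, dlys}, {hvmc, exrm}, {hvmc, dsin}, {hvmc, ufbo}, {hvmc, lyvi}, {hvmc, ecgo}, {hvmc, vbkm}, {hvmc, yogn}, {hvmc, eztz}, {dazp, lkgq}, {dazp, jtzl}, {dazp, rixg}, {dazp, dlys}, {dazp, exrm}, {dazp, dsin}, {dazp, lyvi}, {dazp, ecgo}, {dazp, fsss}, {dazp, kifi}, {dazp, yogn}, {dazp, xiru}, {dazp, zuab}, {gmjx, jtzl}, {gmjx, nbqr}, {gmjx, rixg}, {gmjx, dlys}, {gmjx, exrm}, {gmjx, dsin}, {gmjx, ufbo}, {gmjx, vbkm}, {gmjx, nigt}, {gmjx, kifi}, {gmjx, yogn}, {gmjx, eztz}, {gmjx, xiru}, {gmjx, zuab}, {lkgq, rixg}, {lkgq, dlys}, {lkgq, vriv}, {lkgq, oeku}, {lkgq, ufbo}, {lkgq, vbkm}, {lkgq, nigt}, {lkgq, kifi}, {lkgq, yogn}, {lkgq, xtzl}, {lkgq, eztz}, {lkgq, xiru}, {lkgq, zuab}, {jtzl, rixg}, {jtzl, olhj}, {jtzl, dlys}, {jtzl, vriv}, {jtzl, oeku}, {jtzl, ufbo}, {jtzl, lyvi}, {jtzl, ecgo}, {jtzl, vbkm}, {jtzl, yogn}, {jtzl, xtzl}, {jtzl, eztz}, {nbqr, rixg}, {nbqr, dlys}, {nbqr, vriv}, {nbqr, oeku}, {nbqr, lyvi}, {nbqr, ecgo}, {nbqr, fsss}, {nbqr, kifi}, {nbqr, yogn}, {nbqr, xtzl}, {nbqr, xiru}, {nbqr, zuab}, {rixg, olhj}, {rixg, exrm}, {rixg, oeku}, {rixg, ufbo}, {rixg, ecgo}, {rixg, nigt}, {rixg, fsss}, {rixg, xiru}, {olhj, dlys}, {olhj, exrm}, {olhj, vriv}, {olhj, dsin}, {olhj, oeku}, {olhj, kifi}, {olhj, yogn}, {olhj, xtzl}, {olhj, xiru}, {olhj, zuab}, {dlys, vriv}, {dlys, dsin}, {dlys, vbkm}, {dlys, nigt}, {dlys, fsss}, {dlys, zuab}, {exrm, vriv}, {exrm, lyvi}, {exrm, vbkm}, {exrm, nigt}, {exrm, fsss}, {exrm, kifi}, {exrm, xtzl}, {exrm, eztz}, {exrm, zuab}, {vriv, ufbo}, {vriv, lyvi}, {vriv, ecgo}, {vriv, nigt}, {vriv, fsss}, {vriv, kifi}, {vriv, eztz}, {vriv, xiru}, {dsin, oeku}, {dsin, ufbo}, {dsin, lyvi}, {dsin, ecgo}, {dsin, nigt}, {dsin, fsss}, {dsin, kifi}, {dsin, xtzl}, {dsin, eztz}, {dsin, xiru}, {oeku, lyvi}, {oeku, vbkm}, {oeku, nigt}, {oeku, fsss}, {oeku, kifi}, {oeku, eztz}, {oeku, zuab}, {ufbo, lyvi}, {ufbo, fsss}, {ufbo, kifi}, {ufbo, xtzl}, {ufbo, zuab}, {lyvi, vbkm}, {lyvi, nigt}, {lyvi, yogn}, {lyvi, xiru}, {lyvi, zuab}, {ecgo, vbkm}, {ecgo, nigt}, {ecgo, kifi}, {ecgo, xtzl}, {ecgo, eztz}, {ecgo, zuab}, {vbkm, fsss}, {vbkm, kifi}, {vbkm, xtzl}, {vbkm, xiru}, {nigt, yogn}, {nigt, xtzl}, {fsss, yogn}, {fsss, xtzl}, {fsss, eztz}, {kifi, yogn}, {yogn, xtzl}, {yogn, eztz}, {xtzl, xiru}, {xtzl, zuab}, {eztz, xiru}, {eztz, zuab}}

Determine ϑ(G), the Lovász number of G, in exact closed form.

N(lyvi) = {smlu, hvmc, dazp, jtzl, nbqr, exrm, vriv, dsin, oeku, ufbo, vbkm, nigt, yogn, xiru, zuab}, |N(lyvi)| = 15.
deg(smlu) = 15; N(smlu) = {bclq, rixg, olhj, dlys, ufbo, lyvi, ecgo, vbkm, nigt, fsss, kifi, yogn, eztz, xiru, zuab}.
N(nbqr) = {bclq, hvmc, gmjx, rixg, dlys, vriv, oeku, lyvi, ecgo, fsss, kifi, yogn, xtzl, xiru, zuab}, |N(nbqr)| = 15.
deg(xiru) = 15; N(xiru) = {pwpm, smlu, bclq, dazp, gmjx, lkgq, nbqr, rixg, olhj, vriv, dsin, lyvi, vbkm, xtzl, eztz}.
deg(v) = 15 for all v (|V|=28); Kneser K(8,2) on C(8,2)=28 vertices.
A has 3 distinct eigenvalues ≈ [15.0, 1.0, -5.0].
Lovász (edge-transitive): ϑ = −28·(-5)/((15)−(-5)) = 7.
Numerically 7.000000000.

7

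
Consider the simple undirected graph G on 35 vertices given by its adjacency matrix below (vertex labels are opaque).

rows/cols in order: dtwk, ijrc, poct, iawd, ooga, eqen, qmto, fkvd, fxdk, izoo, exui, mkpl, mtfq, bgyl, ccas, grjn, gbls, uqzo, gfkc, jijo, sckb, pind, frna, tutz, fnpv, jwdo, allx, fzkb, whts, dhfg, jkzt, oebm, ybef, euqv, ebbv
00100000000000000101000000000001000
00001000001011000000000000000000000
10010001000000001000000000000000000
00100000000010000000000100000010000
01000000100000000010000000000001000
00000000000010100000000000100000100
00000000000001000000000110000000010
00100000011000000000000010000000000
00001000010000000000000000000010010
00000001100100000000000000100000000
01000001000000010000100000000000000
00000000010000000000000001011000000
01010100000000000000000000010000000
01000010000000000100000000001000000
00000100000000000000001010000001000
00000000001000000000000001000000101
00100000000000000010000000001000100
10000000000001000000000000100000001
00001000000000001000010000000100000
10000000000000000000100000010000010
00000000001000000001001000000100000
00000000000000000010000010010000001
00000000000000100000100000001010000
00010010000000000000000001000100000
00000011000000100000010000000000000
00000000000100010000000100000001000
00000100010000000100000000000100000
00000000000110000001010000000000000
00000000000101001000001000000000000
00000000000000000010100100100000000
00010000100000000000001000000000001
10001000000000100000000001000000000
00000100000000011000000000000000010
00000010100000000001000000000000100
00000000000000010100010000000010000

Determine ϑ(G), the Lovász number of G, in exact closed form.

15

Vertex allx has 4 neighbors: eqen, izoo, uqzo, dhfg.
deg(ccas) = 4; N(ccas) = {eqen, frna, fnpv, oebm}.
deg(jkzt) = 4; N(jkzt) = {iawd, fxdk, frna, ebbv}.
Vertex euqv has 4 neighbors: qmto, fxdk, jijo, ybef.
Every vertex has degree 4 (N=35); this is K(7,3), the Kneser graph.
A has 4 distinct eigenvalues ≈ [4.0, 2.0, -1.0, -3.0].
Lovász: ϑ = −35(-3)/(4+-1*(-3)) = 15.
= 15.000000000… (decimal).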